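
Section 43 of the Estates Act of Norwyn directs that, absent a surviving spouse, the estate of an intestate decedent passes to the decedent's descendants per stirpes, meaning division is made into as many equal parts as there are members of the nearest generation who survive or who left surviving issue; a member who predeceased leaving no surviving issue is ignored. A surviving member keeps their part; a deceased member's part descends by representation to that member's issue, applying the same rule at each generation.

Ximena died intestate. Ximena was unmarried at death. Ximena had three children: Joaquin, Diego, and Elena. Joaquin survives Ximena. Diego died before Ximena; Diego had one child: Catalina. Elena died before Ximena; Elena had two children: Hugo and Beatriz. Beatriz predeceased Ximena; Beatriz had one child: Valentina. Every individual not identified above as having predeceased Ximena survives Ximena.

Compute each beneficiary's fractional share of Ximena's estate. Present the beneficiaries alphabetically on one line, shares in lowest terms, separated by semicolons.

Catalina 1/3; Hugo 1/6; Joaquin 1/3; Valentina 1/6

There is no surviving spouse, so the entire estate passes to Ximena's descendants per stirpes.
The estate is divided into 3 equal shares of 1/3 among Joaquin, Diego, Elena.
Joaquin is living and takes 1/3.
Diego predeceased; the 1/3 allotted to Diego's branch passes to Diego's issue by representation.
Catalina is the sole taker at this level and receives the full 1/3.
Elena predeceased; the 1/3 allotted to Elena's branch passes to Elena's issue by representation.
The 1/3 is divided into 2 equal shares of 1/6 among Hugo, Beatriz.
Hugo is living and takes 1/6.
Beatriz predeceased; the 1/6 allotted to Beatriz's branch passes to Beatriz's issue by representation.
Valentina is the sole taker at this level and receives the full 1/6.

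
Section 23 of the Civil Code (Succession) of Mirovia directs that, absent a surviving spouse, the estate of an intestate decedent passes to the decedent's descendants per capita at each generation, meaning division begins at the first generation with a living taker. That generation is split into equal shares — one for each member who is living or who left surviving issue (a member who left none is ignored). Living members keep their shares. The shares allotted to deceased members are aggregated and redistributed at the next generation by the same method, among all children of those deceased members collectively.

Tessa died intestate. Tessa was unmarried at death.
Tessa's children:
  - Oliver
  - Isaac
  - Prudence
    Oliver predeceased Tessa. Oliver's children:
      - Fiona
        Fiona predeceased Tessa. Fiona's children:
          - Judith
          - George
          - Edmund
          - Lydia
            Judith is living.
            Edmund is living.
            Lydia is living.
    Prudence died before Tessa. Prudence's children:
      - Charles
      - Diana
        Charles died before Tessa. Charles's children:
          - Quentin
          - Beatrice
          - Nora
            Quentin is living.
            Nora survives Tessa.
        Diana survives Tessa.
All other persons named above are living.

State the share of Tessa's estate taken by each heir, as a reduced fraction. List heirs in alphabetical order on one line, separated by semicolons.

There is no surviving spouse, so the entire estate passes to Tessa's descendants per capita at each generation.
At generation 1 (Oliver, Isaac, Prudence) there are 3 shares of (1)/3 = 1/3 each.
Living: Isaac — each takes 1/3.
Deceased: Oliver and Prudence. Their combined 2/3 is pooled and carried to generation 2.
At generation 2 (Fiona, Charles, Diana) there are 3 shares of (2/3)/3 = 2/9 each.
Living: Diana — each takes 2/9.
Deceased: Fiona and Charles. Their combined 4/9 is pooled and carried to generation 3.
At generation 3 (Judith, George, Edmund, Lydia, Quentin, Beatrice, Nora) there are 7 shares of (4/9)/7 = 4/63 each.
Living: Judith, George, Edmund, Lydia, Quentin, Beatrice, and Nora — each takes 4/63.

Beatrice 4/63; Diana 2/9; Edmund 4/63; George 4/63; Isaac 1/3; Judith 4/63; Lydia 4/63; Nora 4/63; Quentin 4/63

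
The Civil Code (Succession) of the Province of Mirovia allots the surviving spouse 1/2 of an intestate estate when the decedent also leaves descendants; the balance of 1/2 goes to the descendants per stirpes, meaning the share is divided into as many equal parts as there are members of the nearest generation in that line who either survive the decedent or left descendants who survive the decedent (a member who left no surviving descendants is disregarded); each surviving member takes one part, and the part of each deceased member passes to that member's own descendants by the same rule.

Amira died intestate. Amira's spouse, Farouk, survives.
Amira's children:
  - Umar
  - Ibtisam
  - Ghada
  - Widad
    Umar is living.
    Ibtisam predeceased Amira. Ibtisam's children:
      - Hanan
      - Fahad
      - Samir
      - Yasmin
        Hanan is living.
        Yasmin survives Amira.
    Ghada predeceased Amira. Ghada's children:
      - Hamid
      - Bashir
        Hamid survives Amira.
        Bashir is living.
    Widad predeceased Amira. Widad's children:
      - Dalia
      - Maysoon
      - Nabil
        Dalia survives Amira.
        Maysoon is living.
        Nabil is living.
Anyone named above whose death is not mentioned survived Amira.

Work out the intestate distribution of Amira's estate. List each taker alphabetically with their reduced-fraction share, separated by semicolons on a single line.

Bashir 1/16; Dalia 1/24; Fahad 1/32; Farouk 1/2; Hamid 1/16; Hanan 1/32; Maysoon 1/24; Nabil 1/24; Samir 1/32; Umar 1/8; Yasmin 1/32

Farouk, as surviving spouse, takes 1/2.
The remaining 1/2 passes to Amira's descendants per stirpes.
The 1/2 is divided into 4 equal shares of 1/8 among Umar, Ibtisam, Ghada, Widad.
Umar is living and takes 1/8.
Ibtisam predeceased; the 1/8 allotted to Ibtisam's branch passes to Ibtisam's issue by representation.
The 1/8 is divided into 4 equal shares of 1/32 among Hanan, Fahad, Samir, Yasmin.
Hanan is living and takes 1/32.
Fahad is living and takes 1/32.
Samir is living and takes 1/32.
Yasmin is living and takes 1/32.
Ghada predeceased; the 1/8 allotted to Ghada's branch passes to Ghada's issue by representation.
The 1/8 is divided into 2 equal shares of 1/16 among Hamid, Bashir.
Hamid is living and takes 1/16.
Bashir is living and takes 1/16.
Widad predeceased; the 1/8 allotted to Widad's branch passes to Widad's issue by representation.
The 1/8 is divided into 3 equal shares of 1/24 among Dalia, Maysoon, Nabil.
Dalia is living and takes 1/24.
Maysoon is living and takes 1/24.
Nabil is living and takes 1/24.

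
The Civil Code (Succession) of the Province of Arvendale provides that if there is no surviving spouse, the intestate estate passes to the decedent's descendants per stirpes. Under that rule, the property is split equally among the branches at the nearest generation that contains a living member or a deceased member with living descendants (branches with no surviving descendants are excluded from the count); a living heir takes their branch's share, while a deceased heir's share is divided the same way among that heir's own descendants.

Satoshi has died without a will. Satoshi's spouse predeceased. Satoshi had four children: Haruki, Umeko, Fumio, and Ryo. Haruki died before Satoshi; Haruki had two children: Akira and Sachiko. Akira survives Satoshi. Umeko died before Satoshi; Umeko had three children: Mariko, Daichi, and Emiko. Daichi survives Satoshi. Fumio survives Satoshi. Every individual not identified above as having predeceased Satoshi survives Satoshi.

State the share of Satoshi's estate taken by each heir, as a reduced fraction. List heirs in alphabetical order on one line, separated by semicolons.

There is no surviving spouse, so the entire estate passes to Satoshi's descendants per stirpes.
The estate is divided into 4 equal shares of 1/4 among Haruki, Umeko, Fumio, Ryo.
Haruki predeceased; the 1/4 allotted to Haruki's branch passes to Haruki's issue by representation.
The 1/4 is divided into 2 equal shares of 1/8 among Akira, Sachiko.
Akira is living and takes 1/8.
Sachiko is living and takes 1/8.
Umeko predeceased; the 1/4 allotted to Umeko's branch passes to Umeko's issue by representation.
The 1/4 is divided into 3 equal shares of 1/12 among Mariko, Daichi, Emiko.
Mariko is living and takes 1/12.
Daichi is living and takes 1/12.
Emiko is living and takes 1/12.
Fumio is living and takes 1/4.
Ryo is living and takes 1/4.

Akira 1/8; Daichi 1/12; Emiko 1/12; Fumio 1/4; Mariko 1/12; Ryo 1/4; Sachiko 1/8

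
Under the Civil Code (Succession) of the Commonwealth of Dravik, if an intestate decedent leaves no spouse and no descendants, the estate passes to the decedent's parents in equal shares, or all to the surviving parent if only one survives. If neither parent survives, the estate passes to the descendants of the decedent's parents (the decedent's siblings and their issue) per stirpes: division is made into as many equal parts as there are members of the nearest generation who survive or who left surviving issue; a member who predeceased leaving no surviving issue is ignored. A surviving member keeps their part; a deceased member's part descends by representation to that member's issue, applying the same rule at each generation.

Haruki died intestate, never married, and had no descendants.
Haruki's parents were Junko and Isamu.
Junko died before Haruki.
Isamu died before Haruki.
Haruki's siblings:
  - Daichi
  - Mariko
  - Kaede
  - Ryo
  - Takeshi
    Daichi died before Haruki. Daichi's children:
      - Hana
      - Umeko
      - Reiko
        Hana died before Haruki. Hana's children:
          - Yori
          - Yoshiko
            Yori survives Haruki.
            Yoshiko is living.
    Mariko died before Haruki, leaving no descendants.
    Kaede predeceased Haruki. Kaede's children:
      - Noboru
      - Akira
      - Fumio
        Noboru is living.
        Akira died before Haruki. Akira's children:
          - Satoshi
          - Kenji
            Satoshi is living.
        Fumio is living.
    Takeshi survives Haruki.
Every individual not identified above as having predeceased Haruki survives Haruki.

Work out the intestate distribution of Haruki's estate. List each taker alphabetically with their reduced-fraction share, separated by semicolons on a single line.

Fumio 1/12; Kenji 1/24; Noboru 1/12; Reiko 1/12; Ryo 1/4; Satoshi 1/24; Takeshi 1/4; Umeko 1/12; Yori 1/24; Yoshiko 1/24

Neither parent survives and there are no descendants, so the estate passes to Haruki's siblings and their issue per stirpes.
Mariko left no surviving issue, so that branch lapses and is disregarded.
The estate is divided into 4 equal shares of 1/4 among Daichi, Kaede, Ryo, Takeshi.
Daichi predeceased; the 1/4 allotted to Daichi's branch passes to Daichi's issue by representation.
The 1/4 is divided into 3 equal shares of 1/12 among Hana, Umeko, Reiko.
Hana predeceased; the 1/12 allotted to Hana's branch passes to Hana's issue by representation.
The 1/12 is divided into 2 equal shares of 1/24 among Yori, Yoshiko.
Yori is living and takes 1/24.
Yoshiko is living and takes 1/24.
Umeko is living and takes 1/12.
Reiko is living and takes 1/12.
Kaede predeceased; the 1/4 allotted to Kaede's branch passes to Kaede's issue by representation.
The 1/4 is divided into 3 equal shares of 1/12 among Noboru, Akira, Fumio.
Noboru is living and takes 1/12.
Akira predeceased; the 1/12 allotted to Akira's branch passes to Akira's issue by representation.
The 1/12 is divided into 2 equal shares of 1/24 among Satoshi, Kenji.
Satoshi is living and takes 1/24.
Kenji is living and takes 1/24.
Fumio is living and takes 1/12.
Ryo is living and takes 1/4.
Takeshi is living and takes 1/4.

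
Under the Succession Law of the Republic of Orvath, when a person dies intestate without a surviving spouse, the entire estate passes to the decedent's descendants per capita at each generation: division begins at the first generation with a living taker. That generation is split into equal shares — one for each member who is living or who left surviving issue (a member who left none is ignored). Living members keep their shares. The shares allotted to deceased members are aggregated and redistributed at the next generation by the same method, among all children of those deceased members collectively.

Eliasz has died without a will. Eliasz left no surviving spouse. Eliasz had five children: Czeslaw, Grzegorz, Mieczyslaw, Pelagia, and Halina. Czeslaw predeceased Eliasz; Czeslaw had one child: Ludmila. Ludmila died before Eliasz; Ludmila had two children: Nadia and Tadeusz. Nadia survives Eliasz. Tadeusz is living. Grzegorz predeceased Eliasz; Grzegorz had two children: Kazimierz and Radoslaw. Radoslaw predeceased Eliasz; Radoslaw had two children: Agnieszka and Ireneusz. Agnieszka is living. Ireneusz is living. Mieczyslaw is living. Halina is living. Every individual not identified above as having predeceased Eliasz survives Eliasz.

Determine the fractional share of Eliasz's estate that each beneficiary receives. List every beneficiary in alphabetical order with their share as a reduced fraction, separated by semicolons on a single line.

There is no surviving spouse, so the entire estate passes to Eliasz's descendants per capita at each generation.
At generation 1 (Czeslaw, Grzegorz, Mieczyslaw, Pelagia, Halina) there are 5 shares of (1)/5 = 1/5 each.
Living: Mieczyslaw, Pelagia, and Halina — each takes 1/5.
Deceased: Czeslaw and Grzegorz. Their combined 2/5 is pooled and carried to generation 2.
At generation 2 (Ludmila, Kazimierz, Radoslaw) there are 3 shares of (2/5)/3 = 2/15 each.
Living: Kazimierz — each takes 2/15.
Deceased: Ludmila and Radoslaw. Their combined 4/15 is pooled and carried to generation 3.
At generation 3 (Nadia, Tadeusz, Agnieszka, Ireneusz) there are 4 shares of (4/15)/4 = 1/15 each.
Living: Nadia, Tadeusz, Agnieszka, and Ireneusz — each takes 1/15.

Agnieszka 1/15; Halina 1/5; Ireneusz 1/15; Kazimierz 2/15; Mieczyslaw 1/5; Nadia 1/15; Pelagia 1/5; Tadeusz 1/15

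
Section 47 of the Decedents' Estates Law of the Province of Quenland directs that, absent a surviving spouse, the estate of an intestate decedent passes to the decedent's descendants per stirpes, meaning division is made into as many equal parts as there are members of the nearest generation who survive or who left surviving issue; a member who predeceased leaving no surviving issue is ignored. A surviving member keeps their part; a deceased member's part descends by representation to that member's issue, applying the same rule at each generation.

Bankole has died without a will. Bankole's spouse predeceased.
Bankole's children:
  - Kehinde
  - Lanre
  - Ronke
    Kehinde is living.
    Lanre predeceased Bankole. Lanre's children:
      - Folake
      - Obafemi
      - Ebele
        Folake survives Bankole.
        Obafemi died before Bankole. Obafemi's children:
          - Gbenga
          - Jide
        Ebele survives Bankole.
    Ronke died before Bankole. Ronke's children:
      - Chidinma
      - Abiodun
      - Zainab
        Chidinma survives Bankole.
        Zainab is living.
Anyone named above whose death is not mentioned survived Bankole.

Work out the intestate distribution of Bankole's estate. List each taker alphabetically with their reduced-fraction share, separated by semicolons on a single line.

There is no surviving spouse, so the entire estate passes to Bankole's descendants per stirpes.
The estate is divided into 3 equal shares of 1/3 among Kehinde, Lanre, Ronke.
Kehinde is living and takes 1/3.
Lanre predeceased; the 1/3 allotted to Lanre's branch passes to Lanre's issue by representation.
The 1/3 is divided into 3 equal shares of 1/9 among Folake, Obafemi, Ebele.
Folake is living and takes 1/9.
Obafemi predeceased; the 1/9 allotted to Obafemi's branch passes to Obafemi's issue by representation.
The 1/9 is divided into 2 equal shares of 1/18 among Gbenga, Jide.
Gbenga is living and takes 1/18.
Jide is living and takes 1/18.
Ebele is living and takes 1/9.
Ronke predeceased; the 1/3 allotted to Ronke's branch passes to Ronke's issue by representation.
The 1/3 is divided into 3 equal shares of 1/9 among Chidinma, Abiodun, Zainab.
Chidinma is living and takes 1/9.
Abiodun is living and takes 1/9.
Zainab is living and takes 1/9.

Abiodun 1/9; Chidinma 1/9; Ebele 1/9; Folake 1/9; Gbenga 1/18; Jide 1/18; Kehinde 1/3; Zainab 1/9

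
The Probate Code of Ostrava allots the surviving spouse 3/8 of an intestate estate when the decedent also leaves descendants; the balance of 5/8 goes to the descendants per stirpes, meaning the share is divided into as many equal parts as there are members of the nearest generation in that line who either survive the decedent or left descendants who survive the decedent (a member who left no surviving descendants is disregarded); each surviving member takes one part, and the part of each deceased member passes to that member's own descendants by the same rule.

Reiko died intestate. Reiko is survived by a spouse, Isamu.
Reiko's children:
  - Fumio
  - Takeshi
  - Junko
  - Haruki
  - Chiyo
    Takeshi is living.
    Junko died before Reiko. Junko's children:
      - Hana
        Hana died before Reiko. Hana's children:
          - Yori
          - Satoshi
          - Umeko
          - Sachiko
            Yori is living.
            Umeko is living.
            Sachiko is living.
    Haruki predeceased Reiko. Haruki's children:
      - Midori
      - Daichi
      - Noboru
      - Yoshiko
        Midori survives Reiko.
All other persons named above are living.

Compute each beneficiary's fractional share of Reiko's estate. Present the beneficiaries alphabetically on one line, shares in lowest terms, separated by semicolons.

Isamu, as surviving spouse, takes 3/8.
The remaining 5/8 passes to Reiko's descendants per stirpes.
The 5/8 is divided into 5 equal shares of 1/8 among Fumio, Takeshi, Junko, Haruki, Chiyo.
Fumio is living and takes 1/8.
Takeshi is living and takes 1/8.
Junko predeceased; the 1/8 allotted to Junko's branch passes to Junko's issue by representation.
Hana's line is the sole branch at this level, so the full 1/8 passes to Hana's issue by representation.
The 1/8 is divided into 4 equal shares of 1/32 among Yori, Satoshi, Umeko, Sachiko.
Yori is living and takes 1/32.
Satoshi is living and takes 1/32.
Umeko is living and takes 1/32.
Sachiko is living and takes 1/32.
Haruki predeceased; the 1/8 allotted to Haruki's branch passes to Haruki's issue by representation.
The 1/8 is divided into 4 equal shares of 1/32 among Midori, Daichi, Noboru, Yoshiko.
Midori is living and takes 1/32.
Daichi is living and takes 1/32.
Noboru is living and takes 1/32.
Yoshiko is living and takes 1/32.
Chiyo is living and takes 1/8.

Chiyo 1/8; Daichi 1/32; Fumio 1/8; Isamu 3/8; Midori 1/32; Noboru 1/32; Sachiko 1/32; Satoshi 1/32; Takeshi 1/8; Umeko 1/32; Yori 1/32; Yoshiko 1/32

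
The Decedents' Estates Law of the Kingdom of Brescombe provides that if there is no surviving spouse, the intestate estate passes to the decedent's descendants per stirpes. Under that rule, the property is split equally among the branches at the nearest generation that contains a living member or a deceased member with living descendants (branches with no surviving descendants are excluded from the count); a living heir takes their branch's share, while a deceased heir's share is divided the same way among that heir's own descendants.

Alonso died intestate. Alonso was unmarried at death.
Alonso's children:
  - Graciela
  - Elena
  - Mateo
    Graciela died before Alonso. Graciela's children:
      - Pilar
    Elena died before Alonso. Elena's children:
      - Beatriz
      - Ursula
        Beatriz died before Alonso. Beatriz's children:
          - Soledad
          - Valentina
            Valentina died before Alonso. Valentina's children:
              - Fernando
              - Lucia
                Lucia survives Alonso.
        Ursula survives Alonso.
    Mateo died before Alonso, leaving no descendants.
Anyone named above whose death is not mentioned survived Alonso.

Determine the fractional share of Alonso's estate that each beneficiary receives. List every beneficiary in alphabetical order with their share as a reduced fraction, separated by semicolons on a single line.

Fernando 1/16; Lucia 1/16; Pilar 1/2; Soledad 1/8; Ursula 1/4

There is no surviving spouse, so the entire estate passes to Alonso's descendants per stirpes.
Mateo left no surviving issue, so that branch lapses and is disregarded.
The estate is divided into 2 equal shares of 1/2 among Graciela, Elena.
Graciela predeceased; the 1/2 allotted to Graciela's branch passes to Graciela's issue by representation.
Pilar is the sole taker at this level and receives the full 1/2.
Elena predeceased; the 1/2 allotted to Elena's branch passes to Elena's issue by representation.
The 1/2 is divided into 2 equal shares of 1/4 among Beatriz, Ursula.
Beatriz predeceased; the 1/4 allotted to Beatriz's branch passes to Beatriz's issue by representation.
The 1/4 is divided into 2 equal shares of 1/8 among Soledad, Valentina.
Soledad is living and takes 1/8.
Valentina predeceased; the 1/8 allotted to Valentina's branch passes to Valentina's issue by representation.
The 1/8 is divided into 2 equal shares of 1/16 among Fernando, Lucia.
Fernando is living and takes 1/16.
Lucia is living and takes 1/16.
Ursula is living and takes 1/4.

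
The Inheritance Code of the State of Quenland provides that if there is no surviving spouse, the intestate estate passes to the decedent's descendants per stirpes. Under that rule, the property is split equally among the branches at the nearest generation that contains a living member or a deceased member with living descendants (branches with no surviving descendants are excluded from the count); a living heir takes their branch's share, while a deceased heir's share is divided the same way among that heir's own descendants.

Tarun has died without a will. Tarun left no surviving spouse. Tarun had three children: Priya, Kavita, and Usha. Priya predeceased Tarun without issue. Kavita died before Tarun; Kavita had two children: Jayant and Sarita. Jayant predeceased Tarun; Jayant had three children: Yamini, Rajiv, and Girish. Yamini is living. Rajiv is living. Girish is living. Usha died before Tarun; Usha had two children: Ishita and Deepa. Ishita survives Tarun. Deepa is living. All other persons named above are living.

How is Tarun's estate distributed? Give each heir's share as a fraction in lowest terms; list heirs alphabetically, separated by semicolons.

Deepa 1/4; Girish 1/12; Ishita 1/4; Rajiv 1/12; Sarita 1/4; Yamini 1/12

There is no surviving spouse, so the entire estate passes to Tarun's descendants per stirpes.
Priya left no surviving issue, so that branch lapses and is disregarded.
The estate is divided into 2 equal shares of 1/2 among Kavita, Usha.
Kavita predeceased; the 1/2 allotted to Kavita's branch passes to Kavita's issue by representation.
The 1/2 is divided into 2 equal shares of 1/4 among Jayant, Sarita.
Jayant predeceased; the 1/4 allotted to Jayant's branch passes to Jayant's issue by representation.
The 1/4 is divided into 3 equal shares of 1/12 among Yamini, Rajiv, Girish.
Yamini is living and takes 1/12.
Rajiv is living and takes 1/12.
Girish is living and takes 1/12.
Sarita is living and takes 1/4.
Usha predeceased; the 1/2 allotted to Usha's branch passes to Usha's issue by representation.
The 1/2 is divided into 2 equal shares of 1/4 among Ishita, Deepa.
Ishita is living and takes 1/4.
Deepa is living and takes 1/4.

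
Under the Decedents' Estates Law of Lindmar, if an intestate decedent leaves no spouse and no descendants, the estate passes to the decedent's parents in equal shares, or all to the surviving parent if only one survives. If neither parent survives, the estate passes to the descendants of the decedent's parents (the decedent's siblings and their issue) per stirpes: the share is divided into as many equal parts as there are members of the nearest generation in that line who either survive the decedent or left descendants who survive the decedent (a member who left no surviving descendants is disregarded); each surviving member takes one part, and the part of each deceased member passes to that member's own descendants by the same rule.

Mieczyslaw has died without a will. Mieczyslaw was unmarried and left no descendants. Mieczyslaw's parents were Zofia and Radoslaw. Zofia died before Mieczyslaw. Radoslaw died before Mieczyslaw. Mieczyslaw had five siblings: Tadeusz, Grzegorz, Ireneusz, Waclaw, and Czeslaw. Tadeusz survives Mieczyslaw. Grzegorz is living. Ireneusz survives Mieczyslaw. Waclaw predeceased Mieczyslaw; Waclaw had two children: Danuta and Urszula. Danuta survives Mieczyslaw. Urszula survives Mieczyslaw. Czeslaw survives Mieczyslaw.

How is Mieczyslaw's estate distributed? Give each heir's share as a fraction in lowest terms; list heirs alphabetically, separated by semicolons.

Czeslaw 1/5; Danuta 1/10; Grzegorz 1/5; Ireneusz 1/5; Tadeusz 1/5; Urszula 1/10

Neither parent survives and there are no descendants, so the estate passes to Mieczyslaw's siblings and their issue per stirpes.
The estate is divided into 5 equal shares of 1/5 among Tadeusz, Grzegorz, Ireneusz, Waclaw, Czeslaw.
Tadeusz is living and takes 1/5.
Grzegorz is living and takes 1/5.
Ireneusz is living and takes 1/5.
Waclaw predeceased; the 1/5 allotted to Waclaw's branch passes to Waclaw's issue by representation.
The 1/5 is divided into 2 equal shares of 1/10 among Danuta, Urszula.
Danuta is living and takes 1/10.
Urszula is living and takes 1/10.
Czeslaw is living and takes 1/5.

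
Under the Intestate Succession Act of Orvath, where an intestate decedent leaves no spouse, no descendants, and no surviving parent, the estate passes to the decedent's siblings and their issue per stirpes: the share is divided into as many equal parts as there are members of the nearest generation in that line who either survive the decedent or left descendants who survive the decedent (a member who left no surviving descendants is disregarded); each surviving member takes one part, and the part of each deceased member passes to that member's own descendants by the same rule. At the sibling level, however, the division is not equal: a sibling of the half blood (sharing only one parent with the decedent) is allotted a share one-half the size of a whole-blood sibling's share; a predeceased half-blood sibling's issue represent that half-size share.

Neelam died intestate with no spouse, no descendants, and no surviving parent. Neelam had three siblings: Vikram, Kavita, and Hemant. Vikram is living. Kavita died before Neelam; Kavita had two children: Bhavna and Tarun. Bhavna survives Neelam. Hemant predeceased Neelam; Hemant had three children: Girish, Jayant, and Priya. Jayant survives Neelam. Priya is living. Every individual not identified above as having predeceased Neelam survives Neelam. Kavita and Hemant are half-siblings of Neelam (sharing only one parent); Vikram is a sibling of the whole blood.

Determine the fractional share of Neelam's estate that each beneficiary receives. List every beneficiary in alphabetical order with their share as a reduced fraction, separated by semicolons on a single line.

No spouse, descendants, or parent survives, so the estate passes to Neelam's siblings per stirpes.
Half-blood siblings count for one-half the weight of whole-blood siblings at the initial division.
Dividing 1 in proportion to weights (total weight 2): Vikram (weight 1) → 1/2; Kavita (weight 1/2) → 1/4; Hemant (weight 1/2) → 1/4.
Vikram is living and takes 1/2.
Kavita predeceased; the 1/4 allotted to Kavita's branch passes to Kavita's issue by representation.
The 1/4 is divided into 2 equal shares of 1/8 among Bhavna, Tarun.
Bhavna is living and takes 1/8.
Tarun is living and takes 1/8.
Hemant predeceased; the 1/4 allotted to Hemant's branch passes to Hemant's issue by representation.
The 1/4 is divided into 3 equal shares of 1/12 among Girish, Jayant, Priya.
Girish is living and takes 1/12.
Jayant is living and takes 1/12.
Priya is living and takes 1/12.

Bhavna 1/8; Girish 1/12; Jayant 1/12; Priya 1/12; Tarun 1/8; Vikram 1/2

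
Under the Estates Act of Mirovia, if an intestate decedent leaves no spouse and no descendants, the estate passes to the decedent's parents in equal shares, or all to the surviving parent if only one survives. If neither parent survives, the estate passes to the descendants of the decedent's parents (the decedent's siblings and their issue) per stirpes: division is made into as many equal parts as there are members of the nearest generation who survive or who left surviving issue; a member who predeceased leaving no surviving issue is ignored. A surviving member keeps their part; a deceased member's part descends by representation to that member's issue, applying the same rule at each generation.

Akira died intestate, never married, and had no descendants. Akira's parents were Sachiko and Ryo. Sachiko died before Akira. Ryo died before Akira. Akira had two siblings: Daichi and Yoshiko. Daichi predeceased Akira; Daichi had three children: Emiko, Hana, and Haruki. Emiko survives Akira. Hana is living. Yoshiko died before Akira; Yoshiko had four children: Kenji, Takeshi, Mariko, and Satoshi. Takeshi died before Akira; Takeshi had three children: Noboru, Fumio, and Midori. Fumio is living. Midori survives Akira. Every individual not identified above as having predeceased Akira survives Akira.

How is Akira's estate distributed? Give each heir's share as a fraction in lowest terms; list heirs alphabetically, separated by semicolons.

Emiko 1/6; Fumio 1/24; Hana 1/6; Haruki 1/6; Kenji 1/8; Mariko 1/8; Midori 1/24; Noboru 1/24; Satoshi 1/8

Neither parent survives and there are no descendants, so the estate passes to Akira's siblings and their issue per stirpes.
The estate is divided into 2 equal shares of 1/2 among Daichi, Yoshiko.
Daichi predeceased; the 1/2 allotted to Daichi's branch passes to Daichi's issue by representation.
The 1/2 is divided into 3 equal shares of 1/6 among Emiko, Hana, Haruki.
Emiko is living and takes 1/6.
Hana is living and takes 1/6.
Haruki is living and takes 1/6.
Yoshiko predeceased; the 1/2 allotted to Yoshiko's branch passes to Yoshiko's issue by representation.
The 1/2 is divided into 4 equal shares of 1/8 among Kenji, Takeshi, Mariko, Satoshi.
Kenji is living and takes 1/8.
Takeshi predeceased; the 1/8 allotted to Takeshi's branch passes to Takeshi's issue by representation.
The 1/8 is divided into 3 equal shares of 1/24 among Noboru, Fumio, Midori.
Noboru is living and takes 1/24.
Fumio is living and takes 1/24.
Midori is living and takes 1/24.
Mariko is living and takes 1/8.
Satoshi is living and takes 1/8.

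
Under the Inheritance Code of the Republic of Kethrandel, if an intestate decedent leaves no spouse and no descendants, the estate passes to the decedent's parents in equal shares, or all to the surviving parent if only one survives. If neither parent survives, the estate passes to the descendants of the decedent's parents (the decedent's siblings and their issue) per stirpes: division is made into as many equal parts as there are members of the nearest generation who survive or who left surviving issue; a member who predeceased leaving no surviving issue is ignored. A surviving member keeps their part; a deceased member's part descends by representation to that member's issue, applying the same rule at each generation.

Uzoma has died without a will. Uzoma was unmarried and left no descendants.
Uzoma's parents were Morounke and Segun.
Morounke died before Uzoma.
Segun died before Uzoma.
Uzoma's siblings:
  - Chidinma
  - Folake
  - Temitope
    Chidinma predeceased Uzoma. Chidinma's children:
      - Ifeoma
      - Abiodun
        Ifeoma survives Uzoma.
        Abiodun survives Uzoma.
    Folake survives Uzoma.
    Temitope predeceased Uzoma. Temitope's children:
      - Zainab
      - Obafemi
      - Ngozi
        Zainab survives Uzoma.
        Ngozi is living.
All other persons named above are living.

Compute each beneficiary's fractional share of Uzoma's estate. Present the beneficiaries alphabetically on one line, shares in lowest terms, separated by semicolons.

Abiodun 1/6; Folake 1/3; Ifeoma 1/6; Ngozi 1/9; Obafemi 1/9; Zainab 1/9

Neither parent survives and there are no descendants, so the estate passes to Uzoma's siblings and their issue per stirpes.
The estate is divided into 3 equal shares of 1/3 among Chidinma, Folake, Temitope.
Chidinma predeceased; the 1/3 allotted to Chidinma's branch passes to Chidinma's issue by representation.
The 1/3 is divided into 2 equal shares of 1/6 among Ifeoma, Abiodun.
Ifeoma is living and takes 1/6.
Abiodun is living and takes 1/6.
Folake is living and takes 1/3.
Temitope predeceased; the 1/3 allotted to Temitope's branch passes to Temitope's issue by representation.
The 1/3 is divided into 3 equal shares of 1/9 among Zainab, Obafemi, Ngozi.
Zainab is living and takes 1/9.
Obafemi is living and takes 1/9.
Ngozi is living and takes 1/9.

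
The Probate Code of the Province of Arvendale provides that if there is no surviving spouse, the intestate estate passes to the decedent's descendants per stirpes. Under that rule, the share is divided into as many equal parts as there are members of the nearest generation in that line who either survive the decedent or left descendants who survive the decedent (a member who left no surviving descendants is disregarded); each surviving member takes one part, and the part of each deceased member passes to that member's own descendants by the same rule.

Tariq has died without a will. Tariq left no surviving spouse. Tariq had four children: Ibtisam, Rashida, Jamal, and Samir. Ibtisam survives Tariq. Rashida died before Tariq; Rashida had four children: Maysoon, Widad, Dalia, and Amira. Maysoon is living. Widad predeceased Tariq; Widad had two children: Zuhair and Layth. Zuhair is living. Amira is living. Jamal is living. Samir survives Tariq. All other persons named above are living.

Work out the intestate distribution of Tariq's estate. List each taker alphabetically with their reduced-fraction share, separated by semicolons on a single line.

Amira 1/16; Dalia 1/16; Ibtisam 1/4; Jamal 1/4; Layth 1/32; Maysoon 1/16; Samir 1/4; Zuhair 1/32

There is no surviving spouse, so the entire estate passes to Tariq's descendants per stirpes.
The estate is divided into 4 equal shares of 1/4 among Ibtisam, Rashida, Jamal, Samir.
Ibtisam is living and takes 1/4.
Rashida predeceased; the 1/4 allotted to Rashida's branch passes to Rashida's issue by representation.
The 1/4 is divided into 4 equal shares of 1/16 among Maysoon, Widad, Dalia, Amira.
Maysoon is living and takes 1/16.
Widad predeceased; the 1/16 allotted to Widad's branch passes to Widad's issue by representation.
The 1/16 is divided into 2 equal shares of 1/32 among Zuhair, Layth.
Zuhair is living and takes 1/32.
Layth is living and takes 1/32.
Dalia is living and takes 1/16.
Amira is living and takes 1/16.
Jamal is living and takes 1/4.
Samir is living and takes 1/4.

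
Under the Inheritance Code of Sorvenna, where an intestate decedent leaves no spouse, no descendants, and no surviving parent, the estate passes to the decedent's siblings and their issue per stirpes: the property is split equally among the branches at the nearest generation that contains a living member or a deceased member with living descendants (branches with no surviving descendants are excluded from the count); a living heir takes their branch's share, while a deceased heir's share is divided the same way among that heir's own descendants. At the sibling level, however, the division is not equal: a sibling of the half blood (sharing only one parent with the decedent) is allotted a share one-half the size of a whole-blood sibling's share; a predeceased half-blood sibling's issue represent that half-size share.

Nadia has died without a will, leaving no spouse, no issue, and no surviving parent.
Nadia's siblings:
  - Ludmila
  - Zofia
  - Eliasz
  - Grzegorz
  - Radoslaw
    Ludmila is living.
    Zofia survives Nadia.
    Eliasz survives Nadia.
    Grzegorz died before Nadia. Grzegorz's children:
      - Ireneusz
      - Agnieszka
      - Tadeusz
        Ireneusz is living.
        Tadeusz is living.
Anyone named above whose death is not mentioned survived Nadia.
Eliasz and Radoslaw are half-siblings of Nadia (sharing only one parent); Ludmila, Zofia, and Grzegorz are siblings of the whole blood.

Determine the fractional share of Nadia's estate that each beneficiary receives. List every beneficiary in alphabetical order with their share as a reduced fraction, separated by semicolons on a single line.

Agnieszka 1/12; Eliasz 1/8; Ireneusz 1/12; Ludmila 1/4; Radoslaw 1/8; Tadeusz 1/12; Zofia 1/4

No spouse, descendants, or parent survives, so the estate passes to Nadia's siblings per stirpes.
Half-blood siblings count for one-half the weight of whole-blood siblings at the initial division.
Dividing 1 in proportion to weights (total weight 4): Ludmila (weight 1) → 1/4; Zofia (weight 1) → 1/4; Eliasz (weight 1/2) → 1/8; Grzegorz (weight 1) → 1/4; Radoslaw (weight 1/2) → 1/8.
Ludmila is living and takes 1/4.
Zofia is living and takes 1/4.
Eliasz is living and takes 1/8.
Grzegorz predeceased; the 1/4 allotted to Grzegorz's branch passes to Grzegorz's issue by representation.
The 1/4 is divided into 3 equal shares of 1/12 among Ireneusz, Agnieszka, Tadeusz.
Ireneusz is living and takes 1/12.
Agnieszka is living and takes 1/12.
Tadeusz is living and takes 1/12.
Radoslaw is living and takes 1/8.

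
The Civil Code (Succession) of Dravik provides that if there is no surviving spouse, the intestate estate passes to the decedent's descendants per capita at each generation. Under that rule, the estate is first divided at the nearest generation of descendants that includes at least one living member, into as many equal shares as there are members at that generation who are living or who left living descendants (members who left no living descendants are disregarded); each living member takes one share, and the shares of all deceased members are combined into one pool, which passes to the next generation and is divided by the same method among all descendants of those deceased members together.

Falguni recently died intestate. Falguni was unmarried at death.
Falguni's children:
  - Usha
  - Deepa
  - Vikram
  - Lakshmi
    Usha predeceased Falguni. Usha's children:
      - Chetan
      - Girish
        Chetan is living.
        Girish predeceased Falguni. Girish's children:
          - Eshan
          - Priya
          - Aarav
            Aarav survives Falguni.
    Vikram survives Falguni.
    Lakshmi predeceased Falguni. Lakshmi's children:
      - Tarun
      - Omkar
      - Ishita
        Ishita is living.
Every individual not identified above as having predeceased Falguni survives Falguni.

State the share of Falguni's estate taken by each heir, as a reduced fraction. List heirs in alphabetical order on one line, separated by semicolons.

There is no surviving spouse, so the entire estate passes to Falguni's descendants per capita at each generation.
At generation 1 (Usha, Deepa, Vikram, Lakshmi) there are 4 shares of (1)/4 = 1/4 each.
Living: Deepa and Vikram — each takes 1/4.
Deceased: Usha and Lakshmi. Their combined 1/2 is pooled and carried to generation 2.
At generation 2 (Chetan, Girish, Tarun, Omkar, Ishita) there are 5 shares of (1/2)/5 = 1/10 each.
Living: Chetan, Tarun, Omkar, and Ishita — each takes 1/10.
Deceased: Girish. That 1/10 share is carried to generation 3.
At generation 3 (Eshan, Priya, Aarav) there are 3 shares of (1/10)/3 = 1/30 each.
Living: Eshan, Priya, and Aarav — each takes 1/30.

Aarav 1/30; Chetan 1/10; Deepa 1/4; Eshan 1/30; Ishita 1/10; Omkar 1/10; Priya 1/30; Tarun 1/10; Vikram 1/4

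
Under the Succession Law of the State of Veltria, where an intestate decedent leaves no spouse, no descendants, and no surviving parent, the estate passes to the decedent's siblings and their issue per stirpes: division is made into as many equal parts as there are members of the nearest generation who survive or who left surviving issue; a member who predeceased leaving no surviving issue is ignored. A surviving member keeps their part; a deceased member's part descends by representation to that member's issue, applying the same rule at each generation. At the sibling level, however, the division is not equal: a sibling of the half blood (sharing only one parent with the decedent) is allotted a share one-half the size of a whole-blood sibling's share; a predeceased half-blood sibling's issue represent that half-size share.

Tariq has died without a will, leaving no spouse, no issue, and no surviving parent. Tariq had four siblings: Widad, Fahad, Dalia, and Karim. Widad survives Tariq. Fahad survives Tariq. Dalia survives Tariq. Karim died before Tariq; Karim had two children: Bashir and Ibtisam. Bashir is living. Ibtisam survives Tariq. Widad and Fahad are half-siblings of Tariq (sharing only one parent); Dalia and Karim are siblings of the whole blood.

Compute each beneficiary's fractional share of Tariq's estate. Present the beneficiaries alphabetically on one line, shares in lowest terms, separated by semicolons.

Bashir 1/6; Dalia 1/3; Fahad 1/6; Ibtisam 1/6; Widad 1/6

No spouse, descendants, or parent survives, so the estate passes to Tariq's siblings per stirpes.
Half-blood siblings count for one-half the weight of whole-blood siblings at the initial division.
Dividing 1 in proportion to weights (total weight 3): Widad (weight 1/2) → 1/6; Fahad (weight 1/2) → 1/6; Dalia (weight 1) → 1/3; Karim (weight 1) → 1/3.
Widad is living and takes 1/6.
Fahad is living and takes 1/6.
Dalia is living and takes 1/3.
Karim predeceased; the 1/3 allotted to Karim's branch passes to Karim's issue by representation.
The 1/3 is divided into 2 equal shares of 1/6 among Bashir, Ibtisam.
Bashir is living and takes 1/6.
Ibtisam is living and takes 1/6.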